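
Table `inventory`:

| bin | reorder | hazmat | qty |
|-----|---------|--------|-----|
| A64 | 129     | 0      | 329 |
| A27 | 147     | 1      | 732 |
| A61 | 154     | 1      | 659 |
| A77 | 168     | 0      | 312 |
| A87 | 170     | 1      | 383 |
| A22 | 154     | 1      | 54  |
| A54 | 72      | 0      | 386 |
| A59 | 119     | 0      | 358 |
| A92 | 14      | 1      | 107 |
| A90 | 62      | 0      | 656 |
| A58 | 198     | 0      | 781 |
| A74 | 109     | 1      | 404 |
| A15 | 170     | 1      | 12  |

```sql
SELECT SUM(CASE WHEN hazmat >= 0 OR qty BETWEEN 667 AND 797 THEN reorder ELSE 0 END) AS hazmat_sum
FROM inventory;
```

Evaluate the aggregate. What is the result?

bin=A64: ✓ → 129
bin=A27: ✓ → 147
bin=A61: ✓ → 154
bin=A77: ✓ → 168
bin=A87: ✓ → 170
bin=A22: ✓ → 154
bin=A54: ✓ → 72
bin=A59: ✓ → 119
bin=A92: ✓ → 14
bin=A90: ✓ → 62
bin=A58: ✓ → 198
bin=A74: ✓ → 109
bin=A15: ✓ → 170
hazmat_sum = 129 + 147 + 154 + 168 + 170 + 154 + 72 + 119 + 14 + 62 + 198 + 109 + 170 = 1666

1666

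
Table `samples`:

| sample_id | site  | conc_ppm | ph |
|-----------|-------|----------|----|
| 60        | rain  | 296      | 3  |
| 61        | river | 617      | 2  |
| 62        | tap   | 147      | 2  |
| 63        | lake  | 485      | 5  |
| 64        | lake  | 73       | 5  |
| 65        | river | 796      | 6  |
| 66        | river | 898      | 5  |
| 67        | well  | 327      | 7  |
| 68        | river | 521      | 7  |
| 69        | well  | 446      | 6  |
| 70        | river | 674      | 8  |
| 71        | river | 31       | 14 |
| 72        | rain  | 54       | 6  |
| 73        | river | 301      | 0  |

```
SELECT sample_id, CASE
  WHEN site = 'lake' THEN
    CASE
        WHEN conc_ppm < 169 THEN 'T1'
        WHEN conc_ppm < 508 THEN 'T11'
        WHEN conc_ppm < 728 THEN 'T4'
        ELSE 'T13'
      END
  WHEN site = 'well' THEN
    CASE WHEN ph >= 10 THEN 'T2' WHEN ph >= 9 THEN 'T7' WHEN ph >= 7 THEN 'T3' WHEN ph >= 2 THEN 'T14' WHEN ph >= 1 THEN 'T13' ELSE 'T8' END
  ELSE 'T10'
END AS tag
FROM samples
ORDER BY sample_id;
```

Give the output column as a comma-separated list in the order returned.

T10, T10, T10, T11, T1, T10, T10, T3, T10, T14, T10, T10, T10, T10

sample_id=60: site='rain' → outer ELSE → T10
sample_id=61: site='river' → outer ELSE → T10
sample_id=62: site='tap' → outer ELSE → T10
sample_id=63: site='lake' → inner[conc_ppm < 508] → T11
sample_id=64: site='lake' → inner[conc_ppm < 169] → T1
sample_id=65: site='river' → outer ELSE → T10
sample_id=66: site='river' → outer ELSE → T10
sample_id=67: site='well' → inner[ph >= 7] → T3
sample_id=68: site='river' → outer ELSE → T10
sample_id=69: site='well' → inner[ph >= 2] → T14
sample_id=70: site='river' → outer ELSE → T10
sample_id=71: site='river' → outer ELSE → T10
sample_id=72: site='rain' → outer ELSE → T10
sample_id=73: site='river' → outer ELSE → T10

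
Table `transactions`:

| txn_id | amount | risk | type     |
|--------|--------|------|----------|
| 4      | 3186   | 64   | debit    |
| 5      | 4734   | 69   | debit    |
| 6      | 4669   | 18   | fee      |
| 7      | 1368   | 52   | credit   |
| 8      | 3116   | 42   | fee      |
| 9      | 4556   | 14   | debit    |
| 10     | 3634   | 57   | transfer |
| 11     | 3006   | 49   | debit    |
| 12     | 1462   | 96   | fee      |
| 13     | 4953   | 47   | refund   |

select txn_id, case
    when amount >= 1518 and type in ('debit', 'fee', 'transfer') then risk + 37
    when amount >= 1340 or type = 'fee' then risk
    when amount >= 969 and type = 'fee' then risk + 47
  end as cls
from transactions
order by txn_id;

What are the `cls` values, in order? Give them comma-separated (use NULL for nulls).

101, 106, 55, 52, 79, 51, 94, 86, 96, 47

txn_id=4: amount >= 1518 and type in ('debit', 'fee', 'transfer') → 101
txn_id=5: amount >= 1518 and type in ('debit', 'fee', 'transfer') → 106
txn_id=6: amount >= 1518 and type in ('debit', 'fee', 'transfer') → 55
txn_id=7: amount >= 1340 or type = 'fee' → 52
txn_id=8: amount >= 1518 and type in ('debit', 'fee', 'transfer') → 79
txn_id=9: amount >= 1518 and type in ('debit', 'fee', 'transfer') → 51
txn_id=10: amount >= 1518 and type in ('debit', 'fee', 'transfer') → 94
txn_id=11: amount >= 1518 and type in ('debit', 'fee', 'transfer') → 86
txn_id=12: amount >= 1340 or type = 'fee' → 96
txn_id=13: amount >= 1340 or type = 'fee' → 47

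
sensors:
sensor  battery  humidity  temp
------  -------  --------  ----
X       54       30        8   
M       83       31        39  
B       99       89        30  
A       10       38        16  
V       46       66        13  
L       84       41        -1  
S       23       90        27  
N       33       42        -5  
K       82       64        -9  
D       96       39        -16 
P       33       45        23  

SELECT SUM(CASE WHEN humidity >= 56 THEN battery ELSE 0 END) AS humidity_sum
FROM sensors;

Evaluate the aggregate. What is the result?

sensor=X: ✗
sensor=M: ✗
sensor=B: ✓ → 99
sensor=A: ✗
sensor=V: ✓ → 46
sensor=L: ✗
sensor=S: ✓ → 23
sensor=N: ✗
sensor=K: ✓ → 82
sensor=D: ✗
sensor=P: ✗
humidity_sum = 99 + 46 + 23 + 82 = 250

250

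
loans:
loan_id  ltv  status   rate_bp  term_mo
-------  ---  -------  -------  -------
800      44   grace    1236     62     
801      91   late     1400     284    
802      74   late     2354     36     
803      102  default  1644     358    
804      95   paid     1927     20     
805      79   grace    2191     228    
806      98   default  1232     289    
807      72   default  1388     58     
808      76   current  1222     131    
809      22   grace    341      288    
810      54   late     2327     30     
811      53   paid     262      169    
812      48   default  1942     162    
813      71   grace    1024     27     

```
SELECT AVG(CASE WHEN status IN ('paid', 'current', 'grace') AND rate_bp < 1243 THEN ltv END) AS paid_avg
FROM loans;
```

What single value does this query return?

53.2

loan_id=800: ✓ → 44
loan_id=801: ✗
loan_id=802: ✗
loan_id=803: ✗
loan_id=804: ✗
loan_id=805: ✗
loan_id=806: ✗
loan_id=807: ✗
loan_id=808: ✓ → 76
loan_id=809: ✓ → 22
loan_id=810: ✗
loan_id=811: ✓ → 53
loan_id=812: ✗
loan_id=813: ✓ → 71
paid_avg = (44 + 76 + 22 + 53 + 71) / 5 = 53.2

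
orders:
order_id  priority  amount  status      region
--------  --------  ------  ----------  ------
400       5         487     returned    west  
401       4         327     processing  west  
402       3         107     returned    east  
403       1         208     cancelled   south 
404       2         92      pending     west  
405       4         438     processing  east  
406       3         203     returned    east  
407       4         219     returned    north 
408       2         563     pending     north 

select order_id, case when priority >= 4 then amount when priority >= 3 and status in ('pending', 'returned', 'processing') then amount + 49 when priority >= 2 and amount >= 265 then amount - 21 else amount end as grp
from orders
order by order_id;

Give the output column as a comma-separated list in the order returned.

487, 327, 156, 208, 92, 438, 252, 219, 542

order_id=400: priority >= 4 → 487
order_id=401: priority >= 4 → 327
order_id=402: priority >= 3 and status in ('pending', 'returned', 'processing') → 156
order_id=403: ELSE → 208
order_id=404: ELSE → 92
order_id=405: priority >= 4 → 438
order_id=406: priority >= 3 and status in ('pending', 'returned', 'processing') → 252
order_id=407: priority >= 4 → 219
order_id=408: priority >= 2 and amount >= 265 → 542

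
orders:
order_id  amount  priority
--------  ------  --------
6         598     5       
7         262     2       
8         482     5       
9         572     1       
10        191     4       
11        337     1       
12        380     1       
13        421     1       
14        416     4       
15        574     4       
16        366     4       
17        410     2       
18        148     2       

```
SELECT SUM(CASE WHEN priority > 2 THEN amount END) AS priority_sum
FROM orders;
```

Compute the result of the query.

2627

order_id=6: ✓ → 598
order_id=7: ✗
order_id=8: ✓ → 482
order_id=9: ✗
order_id=10: ✓ → 191
order_id=11: ✗
order_id=12: ✗
order_id=13: ✗
order_id=14: ✓ → 416
order_id=15: ✓ → 574
order_id=16: ✓ → 366
order_id=17: ✗
order_id=18: ✗
priority_sum = 598 + 482 + 191 + 416 + 574 + 366 = 2627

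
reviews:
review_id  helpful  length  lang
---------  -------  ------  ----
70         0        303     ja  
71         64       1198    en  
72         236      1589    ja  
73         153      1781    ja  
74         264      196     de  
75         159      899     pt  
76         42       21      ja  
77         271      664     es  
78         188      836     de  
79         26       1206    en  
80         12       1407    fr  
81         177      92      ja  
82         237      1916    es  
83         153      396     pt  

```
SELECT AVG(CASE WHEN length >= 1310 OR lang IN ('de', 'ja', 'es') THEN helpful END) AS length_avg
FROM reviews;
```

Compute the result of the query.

158

review_id=70: ✓ → 0
review_id=71: ✗
review_id=72: ✓ → 236
review_id=73: ✓ → 153
review_id=74: ✓ → 264
review_id=75: ✗
review_id=76: ✓ → 42
review_id=77: ✓ → 271
review_id=78: ✓ → 188
review_id=79: ✗
review_id=80: ✓ → 12
review_id=81: ✓ → 177
review_id=82: ✓ → 237
review_id=83: ✗
length_avg = (0 + 236 + 153 + 264 + 42 + 271 + 188 + 12 + 177 + 237) / 10 = 158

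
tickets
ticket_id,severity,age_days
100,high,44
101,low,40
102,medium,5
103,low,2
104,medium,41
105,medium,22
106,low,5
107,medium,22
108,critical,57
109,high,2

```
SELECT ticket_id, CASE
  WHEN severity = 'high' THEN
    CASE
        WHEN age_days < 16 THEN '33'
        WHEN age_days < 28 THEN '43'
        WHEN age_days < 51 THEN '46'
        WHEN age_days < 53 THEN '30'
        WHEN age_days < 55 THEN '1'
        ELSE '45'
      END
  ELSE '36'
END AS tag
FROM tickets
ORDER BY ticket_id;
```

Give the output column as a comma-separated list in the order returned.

46, 36, 36, 36, 36, 36, 36, 36, 36, 33

ticket_id=100: severity='high' → inner[age_days < 51] → 46
ticket_id=101: severity='low' → outer ELSE → 36
ticket_id=102: severity='medium' → outer ELSE → 36
ticket_id=103: severity='low' → outer ELSE → 36
ticket_id=104: severity='medium' → outer ELSE → 36
ticket_id=105: severity='medium' → outer ELSE → 36
ticket_id=106: severity='low' → outer ELSE → 36
ticket_id=107: severity='medium' → outer ELSE → 36
ticket_id=108: severity='critical' → outer ELSE → 36
ticket_id=109: severity='high' → inner[age_days < 16] → 33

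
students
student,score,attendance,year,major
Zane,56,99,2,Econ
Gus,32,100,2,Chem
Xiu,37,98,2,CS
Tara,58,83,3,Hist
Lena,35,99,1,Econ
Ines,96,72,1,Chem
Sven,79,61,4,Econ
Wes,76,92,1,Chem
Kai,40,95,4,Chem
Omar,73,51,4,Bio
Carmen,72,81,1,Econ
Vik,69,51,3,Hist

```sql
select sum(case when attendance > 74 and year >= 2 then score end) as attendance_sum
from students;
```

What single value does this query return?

223

student=Zane: ✓ → 56
student=Gus: ✓ → 32
student=Xiu: ✓ → 37
student=Tara: ✓ → 58
student=Lena: ✗
student=Ines: ✗
student=Sven: ✗
student=Wes: ✗
student=Kai: ✓ → 40
student=Omar: ✗
student=Carmen: ✗
student=Vik: ✗
attendance_sum = 56 + 32 + 37 + 58 + 40 = 223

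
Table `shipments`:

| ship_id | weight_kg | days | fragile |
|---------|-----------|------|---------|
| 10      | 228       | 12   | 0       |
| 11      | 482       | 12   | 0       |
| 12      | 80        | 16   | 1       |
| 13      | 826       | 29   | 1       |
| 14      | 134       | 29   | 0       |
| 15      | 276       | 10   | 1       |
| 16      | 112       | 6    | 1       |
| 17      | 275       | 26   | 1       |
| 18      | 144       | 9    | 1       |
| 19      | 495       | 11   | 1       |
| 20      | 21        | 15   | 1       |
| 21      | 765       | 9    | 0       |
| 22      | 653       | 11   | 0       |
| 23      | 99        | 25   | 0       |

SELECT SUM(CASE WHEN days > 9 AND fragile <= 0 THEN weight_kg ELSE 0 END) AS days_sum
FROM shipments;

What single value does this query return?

ship_id=10: ✓ → 228
ship_id=11: ✓ → 482
ship_id=12: ✗
ship_id=13: ✗
ship_id=14: ✓ → 134
ship_id=15: ✗
ship_id=16: ✗
ship_id=17: ✗
ship_id=18: ✗
ship_id=19: ✗
ship_id=20: ✗
ship_id=21: ✗
ship_id=22: ✓ → 653
ship_id=23: ✓ → 99
days_sum = 228 + 482 + 134 + 653 + 99 = 1596

1596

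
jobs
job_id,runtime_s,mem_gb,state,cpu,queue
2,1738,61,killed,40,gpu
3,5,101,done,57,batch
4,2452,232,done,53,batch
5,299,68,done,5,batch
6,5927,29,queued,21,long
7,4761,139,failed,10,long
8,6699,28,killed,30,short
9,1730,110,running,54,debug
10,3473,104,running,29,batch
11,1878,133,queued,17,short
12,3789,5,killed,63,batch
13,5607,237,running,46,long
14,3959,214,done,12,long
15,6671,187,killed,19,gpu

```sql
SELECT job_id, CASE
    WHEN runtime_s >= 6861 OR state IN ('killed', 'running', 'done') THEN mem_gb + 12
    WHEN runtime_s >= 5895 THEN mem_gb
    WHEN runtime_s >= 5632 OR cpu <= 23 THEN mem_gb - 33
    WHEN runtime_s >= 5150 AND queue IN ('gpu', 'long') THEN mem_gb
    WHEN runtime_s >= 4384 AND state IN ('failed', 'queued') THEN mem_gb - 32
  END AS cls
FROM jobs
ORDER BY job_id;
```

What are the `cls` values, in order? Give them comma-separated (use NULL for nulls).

73, 113, 244, 80, 29, 106, 40, 122, 116, 100, 17, 249, 226, 199

job_id=2: runtime_s >= 6861 OR state IN ('killed', 'running', 'done') → 73
job_id=3: runtime_s >= 6861 OR state IN ('killed', 'running', 'done') → 113
job_id=4: runtime_s >= 6861 OR state IN ('killed', 'running', 'done') → 244
job_id=5: runtime_s >= 6861 OR state IN ('killed', 'running', 'done') → 80
job_id=6: runtime_s >= 5895 → 29
job_id=7: runtime_s >= 5632 OR cpu <= 23 → 106
job_id=8: runtime_s >= 6861 OR state IN ('killed', 'running', 'done') → 40
job_id=9: runtime_s >= 6861 OR state IN ('killed', 'running', 'done') → 122
job_id=10: runtime_s >= 6861 OR state IN ('killed', 'running', 'done') → 116
job_id=11: runtime_s >= 5632 OR cpu <= 23 → 100
job_id=12: runtime_s >= 6861 OR state IN ('killed', 'running', 'done') → 17
job_id=13: runtime_s >= 6861 OR state IN ('killed', 'running', 'done') → 249
job_id=14: runtime_s >= 6861 OR state IN ('killed', 'running', 'done') → 226
job_id=15: runtime_s >= 6861 OR state IN ('killed', 'running', 'done') → 199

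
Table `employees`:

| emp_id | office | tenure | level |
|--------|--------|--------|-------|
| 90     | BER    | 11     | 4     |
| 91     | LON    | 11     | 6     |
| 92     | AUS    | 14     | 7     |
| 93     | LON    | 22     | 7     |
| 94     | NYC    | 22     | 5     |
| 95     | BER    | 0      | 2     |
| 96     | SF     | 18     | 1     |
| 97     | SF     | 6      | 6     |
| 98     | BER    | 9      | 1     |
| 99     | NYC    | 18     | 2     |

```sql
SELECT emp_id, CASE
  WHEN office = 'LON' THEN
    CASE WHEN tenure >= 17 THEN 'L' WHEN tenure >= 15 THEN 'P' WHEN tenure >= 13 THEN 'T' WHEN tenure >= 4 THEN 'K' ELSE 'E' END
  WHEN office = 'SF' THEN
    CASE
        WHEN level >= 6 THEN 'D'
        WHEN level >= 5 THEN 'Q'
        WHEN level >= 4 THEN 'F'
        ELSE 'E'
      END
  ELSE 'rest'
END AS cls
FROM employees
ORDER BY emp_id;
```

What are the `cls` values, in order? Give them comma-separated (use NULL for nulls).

rest, K, rest, L, rest, rest, E, D, rest, rest

emp_id=90: office='BER' → outer ELSE → rest
emp_id=91: office='LON' → inner[tenure >= 4] → K
emp_id=92: office='AUS' → outer ELSE → rest
emp_id=93: office='LON' → inner[tenure >= 17] → L
emp_id=94: office='NYC' → outer ELSE → rest
emp_id=95: office='BER' → outer ELSE → rest
emp_id=96: office='SF' → inner[ELSE] → E
emp_id=97: office='SF' → inner[level >= 6] → D
emp_id=98: office='BER' → outer ELSE → rest
emp_id=99: office='NYC' → outer ELSE → rest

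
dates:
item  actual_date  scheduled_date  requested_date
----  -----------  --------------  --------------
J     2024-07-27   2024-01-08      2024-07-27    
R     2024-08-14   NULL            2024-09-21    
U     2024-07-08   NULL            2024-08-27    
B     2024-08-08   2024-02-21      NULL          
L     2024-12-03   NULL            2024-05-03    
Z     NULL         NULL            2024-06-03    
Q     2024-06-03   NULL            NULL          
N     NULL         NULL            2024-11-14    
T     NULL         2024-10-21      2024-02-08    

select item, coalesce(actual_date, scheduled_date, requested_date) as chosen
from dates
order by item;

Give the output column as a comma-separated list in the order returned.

item=B: actual_date=2024-08-08 → 2024-08-08
item=J: actual_date=2024-07-27 → 2024-07-27
item=L: actual_date=2024-12-03 → 2024-12-03
item=N: actual_date=NULL, scheduled_date=NULL, requested_date=2024-11-14 → 2024-11-14
item=Q: actual_date=2024-06-03 → 2024-06-03
item=R: actual_date=2024-08-14 → 2024-08-14
item=T: actual_date=NULL, scheduled_date=2024-10-21 → 2024-10-21
item=U: actual_date=2024-07-08 → 2024-07-08
item=Z: actual_date=NULL, scheduled_date=NULL, requested_date=2024-06-03 → 2024-06-03

2024-08-08, 2024-07-27, 2024-12-03, 2024-11-14, 2024-06-03, 2024-08-14, 2024-10-21, 2024-07-08, 2024-06-03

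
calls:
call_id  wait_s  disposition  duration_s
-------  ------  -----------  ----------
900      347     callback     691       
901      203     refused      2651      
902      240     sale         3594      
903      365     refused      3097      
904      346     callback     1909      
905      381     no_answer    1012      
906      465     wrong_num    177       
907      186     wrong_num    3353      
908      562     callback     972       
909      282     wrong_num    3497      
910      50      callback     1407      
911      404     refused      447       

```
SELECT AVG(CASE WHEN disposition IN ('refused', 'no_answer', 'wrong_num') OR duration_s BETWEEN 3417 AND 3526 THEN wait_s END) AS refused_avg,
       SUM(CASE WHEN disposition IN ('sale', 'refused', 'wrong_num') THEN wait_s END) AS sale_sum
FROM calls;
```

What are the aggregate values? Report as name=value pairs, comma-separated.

refused_avg=326.5714285714, sale_sum=2145

[refused_avg: disposition IN ('refused', 'no_answer', 'wrong_num') OR duration_s BETWEEN 3417 AND 3526]
call_id=900: ✗
call_id=901: ✓ → 203
call_id=902: ✗
call_id=903: ✓ → 365
call_id=904: ✗
call_id=905: ✓ → 381
call_id=906: ✓ → 465
call_id=907: ✓ → 186
call_id=908: ✗
call_id=909: ✓ → 282
call_id=910: ✗
call_id=911: ✓ → 404
refused_avg = (203 + 365 + 381 + 465 + 186 + 282 + 404) / 7 = 326.5714285714
—
[sale_sum: disposition IN ('sale', 'refused', 'wrong_num')]
call_id=900: ✗
call_id=901: ✓ → 203
call_id=902: ✓ → 240
call_id=903: ✓ → 365
call_id=904: ✗
call_id=905: ✗
call_id=906: ✓ → 465
call_id=907: ✓ → 186
call_id=908: ✗
call_id=909: ✓ → 282
call_id=910: ✗
call_id=911: ✓ → 404
sale_sum = 203 + 240 + 365 + 465 + 186 + 282 + 404 = 2145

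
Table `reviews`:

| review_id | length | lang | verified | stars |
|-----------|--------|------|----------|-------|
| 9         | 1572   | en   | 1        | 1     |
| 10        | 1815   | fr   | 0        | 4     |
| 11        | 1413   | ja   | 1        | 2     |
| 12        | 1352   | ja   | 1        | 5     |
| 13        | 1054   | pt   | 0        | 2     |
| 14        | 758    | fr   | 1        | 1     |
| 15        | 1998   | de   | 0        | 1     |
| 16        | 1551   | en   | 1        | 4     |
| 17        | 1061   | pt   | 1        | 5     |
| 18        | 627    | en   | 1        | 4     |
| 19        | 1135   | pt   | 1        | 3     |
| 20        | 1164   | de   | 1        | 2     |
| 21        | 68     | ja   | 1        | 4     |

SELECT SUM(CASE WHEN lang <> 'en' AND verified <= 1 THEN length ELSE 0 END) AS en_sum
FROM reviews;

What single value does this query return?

review_id=9: ✗
review_id=10: ✓ → 1815
review_id=11: ✓ → 1413
review_id=12: ✓ → 1352
review_id=13: ✓ → 1054
review_id=14: ✓ → 758
review_id=15: ✓ → 1998
review_id=16: ✗
review_id=17: ✓ → 1061
review_id=18: ✗
review_id=19: ✓ → 1135
review_id=20: ✓ → 1164
review_id=21: ✓ → 68
en_sum = 1815 + 1413 + 1352 + 1054 + 758 + 1998 + 1061 + 1135 + 1164 + 68 = 11818

11818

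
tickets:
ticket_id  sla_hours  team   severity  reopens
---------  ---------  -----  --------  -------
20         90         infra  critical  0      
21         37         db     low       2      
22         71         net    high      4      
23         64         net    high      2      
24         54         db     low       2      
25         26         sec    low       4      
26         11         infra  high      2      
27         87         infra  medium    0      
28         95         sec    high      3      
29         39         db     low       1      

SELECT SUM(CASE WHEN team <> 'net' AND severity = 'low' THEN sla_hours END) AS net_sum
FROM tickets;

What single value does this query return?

156

ticket_id=20: ✗
ticket_id=21: ✓ → 37
ticket_id=22: ✗
ticket_id=23: ✗
ticket_id=24: ✓ → 54
ticket_id=25: ✓ → 26
ticket_id=26: ✗
ticket_id=27: ✗
ticket_id=28: ✗
ticket_id=29: ✓ → 39
net_sum = 37 + 54 + 26 + 39 = 156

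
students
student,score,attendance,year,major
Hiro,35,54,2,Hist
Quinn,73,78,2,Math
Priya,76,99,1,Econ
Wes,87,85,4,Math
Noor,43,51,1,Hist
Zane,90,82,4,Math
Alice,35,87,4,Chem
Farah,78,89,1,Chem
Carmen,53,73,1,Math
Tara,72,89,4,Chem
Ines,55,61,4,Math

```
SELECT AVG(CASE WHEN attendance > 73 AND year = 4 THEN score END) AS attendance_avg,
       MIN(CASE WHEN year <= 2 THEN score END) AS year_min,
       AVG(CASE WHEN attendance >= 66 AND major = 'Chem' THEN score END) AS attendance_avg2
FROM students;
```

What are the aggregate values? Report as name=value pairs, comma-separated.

attendance_avg=71, year_min=35, attendance_avg2=61.6666666667

[attendance_avg: attendance > 73 AND year = 4]
student=Hiro: ✗
student=Quinn: ✗
student=Priya: ✗
student=Wes: ✓ → 87
student=Noor: ✗
student=Zane: ✓ → 90
student=Alice: ✓ → 35
student=Farah: ✗
student=Carmen: ✗
student=Tara: ✓ → 72
student=Ines: ✗
attendance_avg = (87 + 90 + 35 + 72) / 4 = 71
—
[year_min: year <= 2]
student=Hiro: ✓ → 35
student=Quinn: ✓ → 73
student=Priya: ✓ → 76
student=Wes: ✗
student=Noor: ✓ → 43
student=Zane: ✗
student=Alice: ✗
student=Farah: ✓ → 78
student=Carmen: ✓ → 53
student=Tara: ✗
student=Ines: ✗
year_min = MIN(35, 73, 76, 43, 78, 53) = 35
—
[attendance_avg2: attendance >= 66 AND major = 'Chem']
student=Hiro: ✗
student=Quinn: ✗
student=Priya: ✗
student=Wes: ✗
student=Noor: ✗
student=Zane: ✗
student=Alice: ✓ → 35
student=Farah: ✓ → 78
student=Carmen: ✗
student=Tara: ✓ → 72
student=Ines: ✗
attendance_avg2 = (35 + 78 + 72) / 3 = 61.6666666667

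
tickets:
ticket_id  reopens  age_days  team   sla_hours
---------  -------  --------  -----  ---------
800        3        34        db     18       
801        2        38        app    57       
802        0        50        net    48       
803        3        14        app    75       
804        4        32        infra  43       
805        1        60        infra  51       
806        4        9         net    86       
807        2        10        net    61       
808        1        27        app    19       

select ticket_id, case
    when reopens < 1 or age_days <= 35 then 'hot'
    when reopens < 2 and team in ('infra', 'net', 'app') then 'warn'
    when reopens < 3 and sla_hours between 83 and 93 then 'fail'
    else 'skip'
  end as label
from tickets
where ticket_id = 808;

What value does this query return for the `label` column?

ticket_id = 808: reopens=1, age_days=27, team=app, sla_hours=19.
reopens < 1 or age_days <= 35 → true → hot

hot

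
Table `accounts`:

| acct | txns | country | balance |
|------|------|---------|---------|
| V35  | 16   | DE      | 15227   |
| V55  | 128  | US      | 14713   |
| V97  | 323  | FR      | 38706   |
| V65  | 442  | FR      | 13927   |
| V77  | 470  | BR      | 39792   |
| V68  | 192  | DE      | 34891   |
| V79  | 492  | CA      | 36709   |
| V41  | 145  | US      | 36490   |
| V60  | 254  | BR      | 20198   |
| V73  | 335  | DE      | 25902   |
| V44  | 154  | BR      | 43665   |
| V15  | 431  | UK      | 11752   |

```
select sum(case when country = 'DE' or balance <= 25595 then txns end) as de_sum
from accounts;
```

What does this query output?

1798

acct=V35: ✓ → 16
acct=V55: ✓ → 128
acct=V97: ✗
acct=V65: ✓ → 442
acct=V77: ✗
acct=V68: ✓ → 192
acct=V79: ✗
acct=V41: ✗
acct=V60: ✓ → 254
acct=V73: ✓ → 335
acct=V44: ✗
acct=V15: ✓ → 431
de_sum = 16 + 128 + 442 + 192 + 254 + 335 + 431 = 1798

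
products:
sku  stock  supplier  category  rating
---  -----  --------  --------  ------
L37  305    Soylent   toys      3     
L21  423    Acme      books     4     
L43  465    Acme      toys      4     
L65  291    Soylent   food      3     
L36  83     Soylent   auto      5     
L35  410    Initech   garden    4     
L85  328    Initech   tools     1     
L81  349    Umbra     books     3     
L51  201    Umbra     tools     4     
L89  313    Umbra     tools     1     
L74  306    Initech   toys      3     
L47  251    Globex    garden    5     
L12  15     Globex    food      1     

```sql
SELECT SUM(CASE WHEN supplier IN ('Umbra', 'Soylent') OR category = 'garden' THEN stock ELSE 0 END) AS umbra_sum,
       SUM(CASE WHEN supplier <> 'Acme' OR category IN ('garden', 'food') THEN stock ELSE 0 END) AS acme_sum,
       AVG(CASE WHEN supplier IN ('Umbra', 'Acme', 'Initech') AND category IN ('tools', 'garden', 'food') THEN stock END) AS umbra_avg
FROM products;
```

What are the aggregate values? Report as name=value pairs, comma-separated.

umbra_sum=2203, acme_sum=2852, umbra_avg=313

[umbra_sum: supplier IN ('Umbra', 'Soylent') OR category = 'garden']
sku=L37: ✓ → 305
sku=L21: ✗
sku=L43: ✗
sku=L65: ✓ → 291
sku=L36: ✓ → 83
sku=L35: ✓ → 410
sku=L85: ✗
sku=L81: ✓ → 349
sku=L51: ✓ → 201
sku=L89: ✓ → 313
sku=L74: ✗
sku=L47: ✓ → 251
sku=L12: ✗
umbra_sum = 305 + 291 + 83 + 410 + 349 + 201 + 313 + 251 = 2203
—
[acme_sum: supplier <> 'Acme' OR category IN ('garden', 'food')]
sku=L37: ✓ → 305
sku=L21: ✗
sku=L43: ✗
sku=L65: ✓ → 291
sku=L36: ✓ → 83
sku=L35: ✓ → 410
sku=L85: ✓ → 328
sku=L81: ✓ → 349
sku=L51: ✓ → 201
sku=L89: ✓ → 313
sku=L74: ✓ → 306
sku=L47: ✓ → 251
sku=L12: ✓ → 15
acme_sum = 305 + 291 + 83 + 410 + 328 + 349 + 201 + 313 + 306 + 251 + 15 = 2852
—
[umbra_avg: supplier IN ('Umbra', 'Acme', 'Initech') AND category IN ('tools', 'garden', 'food')]
sku=L37: ✗
sku=L21: ✗
sku=L43: ✗
sku=L65: ✗
sku=L36: ✗
sku=L35: ✓ → 410
sku=L85: ✓ → 328
sku=L81: ✗
sku=L51: ✓ → 201
sku=L89: ✓ → 313
sku=L74: ✗
sku=L47: ✗
sku=L12: ✗
umbra_avg = (410 + 328 + 201 + 313) / 4 = 313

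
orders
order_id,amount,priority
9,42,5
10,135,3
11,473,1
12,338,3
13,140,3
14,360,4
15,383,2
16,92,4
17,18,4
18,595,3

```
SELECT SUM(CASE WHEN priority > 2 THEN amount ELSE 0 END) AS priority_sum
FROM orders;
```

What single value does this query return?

1720

order_id=9: ✓ → 42
order_id=10: ✓ → 135
order_id=11: ✗
order_id=12: ✓ → 338
order_id=13: ✓ → 140
order_id=14: ✓ → 360
order_id=15: ✗
order_id=16: ✓ → 92
order_id=17: ✓ → 18
order_id=18: ✓ → 595
priority_sum = 42 + 135 + 338 + 140 + 360 + 92 + 18 + 595 = 1720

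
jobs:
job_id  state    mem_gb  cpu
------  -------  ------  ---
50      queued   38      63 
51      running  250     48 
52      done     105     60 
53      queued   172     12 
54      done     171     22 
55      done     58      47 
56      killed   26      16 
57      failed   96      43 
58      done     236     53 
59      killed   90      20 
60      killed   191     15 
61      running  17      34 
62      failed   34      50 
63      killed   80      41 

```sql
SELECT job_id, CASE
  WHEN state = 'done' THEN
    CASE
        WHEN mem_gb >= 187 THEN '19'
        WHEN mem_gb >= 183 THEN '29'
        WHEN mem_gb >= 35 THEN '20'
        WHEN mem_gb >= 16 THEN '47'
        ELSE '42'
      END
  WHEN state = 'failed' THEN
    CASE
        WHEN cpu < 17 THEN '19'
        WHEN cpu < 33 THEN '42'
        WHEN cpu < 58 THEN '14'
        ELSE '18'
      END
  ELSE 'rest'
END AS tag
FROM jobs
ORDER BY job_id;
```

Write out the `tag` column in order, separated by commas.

rest, rest, 20, rest, 20, 20, rest, 14, 19, rest, rest, rest, 14, rest

job_id=50: state='queued' → outer ELSE → rest
job_id=51: state='running' → outer ELSE → rest
job_id=52: state='done' → inner[mem_gb >= 35] → 20
job_id=53: state='queued' → outer ELSE → rest
job_id=54: state='done' → inner[mem_gb >= 35] → 20
job_id=55: state='done' → inner[mem_gb >= 35] → 20
job_id=56: state='killed' → outer ELSE → rest
job_id=57: state='failed' → inner[cpu < 58] → 14
job_id=58: state='done' → inner[mem_gb >= 187] → 19
job_id=59: state='killed' → outer ELSE → rest
job_id=60: state='killed' → outer ELSE → rest
job_id=61: state='running' → outer ELSE → rest
job_id=62: state='failed' → inner[cpu < 58] → 14
job_id=63: state='killed' → outer ELSE → rest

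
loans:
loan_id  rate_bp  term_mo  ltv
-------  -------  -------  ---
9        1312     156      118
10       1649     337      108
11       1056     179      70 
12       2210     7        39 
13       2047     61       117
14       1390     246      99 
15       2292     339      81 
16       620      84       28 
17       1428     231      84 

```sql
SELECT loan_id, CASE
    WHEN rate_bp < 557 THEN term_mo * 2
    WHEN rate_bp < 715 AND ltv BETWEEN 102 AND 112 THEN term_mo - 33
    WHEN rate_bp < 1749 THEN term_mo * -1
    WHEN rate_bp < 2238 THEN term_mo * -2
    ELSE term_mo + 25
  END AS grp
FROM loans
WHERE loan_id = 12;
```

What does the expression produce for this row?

-14

loan_id = 12: rate_bp=2210, term_mo=7, ltv=39.
rate_bp < 557 → false
rate_bp < 715 AND ltv BETWEEN 102 AND 112 → false
rate_bp < 1749 → false
rate_bp < 2238 → true → -14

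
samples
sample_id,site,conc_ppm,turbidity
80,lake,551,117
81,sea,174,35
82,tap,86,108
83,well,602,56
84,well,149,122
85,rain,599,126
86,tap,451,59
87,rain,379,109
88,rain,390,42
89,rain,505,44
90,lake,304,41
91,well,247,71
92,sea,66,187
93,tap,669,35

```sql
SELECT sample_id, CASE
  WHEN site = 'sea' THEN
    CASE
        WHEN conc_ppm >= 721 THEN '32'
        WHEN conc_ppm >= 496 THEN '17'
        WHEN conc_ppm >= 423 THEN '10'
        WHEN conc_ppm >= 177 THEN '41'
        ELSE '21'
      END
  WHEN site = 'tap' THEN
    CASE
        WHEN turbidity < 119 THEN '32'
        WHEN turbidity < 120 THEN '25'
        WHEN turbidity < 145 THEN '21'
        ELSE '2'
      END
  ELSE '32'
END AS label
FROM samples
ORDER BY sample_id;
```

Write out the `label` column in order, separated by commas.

32, 21, 32, 32, 32, 32, 32, 32, 32, 32, 32, 32, 21, 32

sample_id=80: site='lake' → outer ELSE → 32
sample_id=81: site='sea' → inner[ELSE] → 21
sample_id=82: site='tap' → inner[turbidity < 119] → 32
sample_id=83: site='well' → outer ELSE → 32
sample_id=84: site='well' → outer ELSE → 32
sample_id=85: site='rain' → outer ELSE → 32
sample_id=86: site='tap' → inner[turbidity < 119] → 32
sample_id=87: site='rain' → outer ELSE → 32
sample_id=88: site='rain' → outer ELSE → 32
sample_id=89: site='rain' → outer ELSE → 32
sample_id=90: site='lake' → outer ELSE → 32
sample_id=91: site='well' → outer ELSE → 32
sample_id=92: site='sea' → inner[ELSE] → 21
sample_id=93: site='tap' → inner[turbidity < 119] → 32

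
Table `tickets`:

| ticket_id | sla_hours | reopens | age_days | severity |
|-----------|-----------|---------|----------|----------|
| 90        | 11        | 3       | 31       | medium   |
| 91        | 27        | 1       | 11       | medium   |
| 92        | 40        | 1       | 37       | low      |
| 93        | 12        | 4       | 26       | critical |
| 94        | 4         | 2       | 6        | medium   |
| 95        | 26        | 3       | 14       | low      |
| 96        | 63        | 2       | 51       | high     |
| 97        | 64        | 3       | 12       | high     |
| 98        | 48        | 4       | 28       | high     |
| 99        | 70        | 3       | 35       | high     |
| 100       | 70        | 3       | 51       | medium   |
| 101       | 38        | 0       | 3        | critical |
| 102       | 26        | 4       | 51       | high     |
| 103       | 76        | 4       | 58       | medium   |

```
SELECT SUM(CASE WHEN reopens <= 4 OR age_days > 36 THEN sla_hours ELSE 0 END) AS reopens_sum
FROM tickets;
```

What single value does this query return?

575

ticket_id=90: ✓ → 11
ticket_id=91: ✓ → 27
ticket_id=92: ✓ → 40
ticket_id=93: ✓ → 12
ticket_id=94: ✓ → 4
ticket_id=95: ✓ → 26
ticket_id=96: ✓ → 63
ticket_id=97: ✓ → 64
ticket_id=98: ✓ → 48
ticket_id=99: ✓ → 70
ticket_id=100: ✓ → 70
ticket_id=101: ✓ → 38
ticket_id=102: ✓ → 26
ticket_id=103: ✓ → 76
reopens_sum = 11 + 27 + 40 + 12 + 4 + 26 + 63 + 64 + 48 + 70 + 70 + 38 + 26 + 76 = 575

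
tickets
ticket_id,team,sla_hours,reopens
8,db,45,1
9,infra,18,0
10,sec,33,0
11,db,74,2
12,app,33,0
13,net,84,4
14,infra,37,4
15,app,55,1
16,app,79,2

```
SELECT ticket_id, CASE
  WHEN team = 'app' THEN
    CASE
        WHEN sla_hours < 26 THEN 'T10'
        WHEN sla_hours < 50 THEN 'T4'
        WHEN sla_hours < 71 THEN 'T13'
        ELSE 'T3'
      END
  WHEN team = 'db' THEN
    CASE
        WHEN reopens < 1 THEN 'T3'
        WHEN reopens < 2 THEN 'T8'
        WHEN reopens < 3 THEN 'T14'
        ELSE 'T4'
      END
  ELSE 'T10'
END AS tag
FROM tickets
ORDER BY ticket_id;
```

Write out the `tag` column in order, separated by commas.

T8, T10, T10, T14, T4, T10, T10, T13, T3

ticket_id=8: team='db' → inner[reopens < 2] → T8
ticket_id=9: team='infra' → outer ELSE → T10
ticket_id=10: team='sec' → outer ELSE → T10
ticket_id=11: team='db' → inner[reopens < 3] → T14
ticket_id=12: team='app' → inner[sla_hours < 50] → T4
ticket_id=13: team='net' → outer ELSE → T10
ticket_id=14: team='infra' → outer ELSE → T10
ticket_id=15: team='app' → inner[sla_hours < 71] → T13
ticket_id=16: team='app' → inner[ELSE] → T3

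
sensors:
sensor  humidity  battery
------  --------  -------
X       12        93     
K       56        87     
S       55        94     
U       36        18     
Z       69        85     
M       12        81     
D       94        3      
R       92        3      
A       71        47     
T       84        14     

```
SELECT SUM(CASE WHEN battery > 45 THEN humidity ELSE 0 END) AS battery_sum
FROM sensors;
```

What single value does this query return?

275

sensor=X: ✓ → 12
sensor=K: ✓ → 56
sensor=S: ✓ → 55
sensor=U: ✗
sensor=Z: ✓ → 69
sensor=M: ✓ → 12
sensor=D: ✗
sensor=R: ✗
sensor=A: ✓ → 71
sensor=T: ✗
battery_sum = 12 + 56 + 55 + 69 + 12 + 71 = 275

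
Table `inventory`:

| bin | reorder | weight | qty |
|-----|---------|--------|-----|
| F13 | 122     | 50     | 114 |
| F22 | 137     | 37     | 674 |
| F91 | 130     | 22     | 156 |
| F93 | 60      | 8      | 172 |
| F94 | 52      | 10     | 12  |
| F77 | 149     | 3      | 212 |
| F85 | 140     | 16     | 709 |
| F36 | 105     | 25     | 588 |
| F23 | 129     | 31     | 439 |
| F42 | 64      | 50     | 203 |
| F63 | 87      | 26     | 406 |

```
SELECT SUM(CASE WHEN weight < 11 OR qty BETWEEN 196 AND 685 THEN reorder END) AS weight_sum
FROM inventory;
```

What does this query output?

bin=F13: ✗
bin=F22: ✓ → 137
bin=F91: ✗
bin=F93: ✓ → 60
bin=F94: ✓ → 52
bin=F77: ✓ → 149
bin=F85: ✗
bin=F36: ✓ → 105
bin=F23: ✓ → 129
bin=F42: ✓ → 64
bin=F63: ✓ → 87
weight_sum = 137 + 60 + 52 + 149 + 105 + 129 + 64 + 87 = 783

783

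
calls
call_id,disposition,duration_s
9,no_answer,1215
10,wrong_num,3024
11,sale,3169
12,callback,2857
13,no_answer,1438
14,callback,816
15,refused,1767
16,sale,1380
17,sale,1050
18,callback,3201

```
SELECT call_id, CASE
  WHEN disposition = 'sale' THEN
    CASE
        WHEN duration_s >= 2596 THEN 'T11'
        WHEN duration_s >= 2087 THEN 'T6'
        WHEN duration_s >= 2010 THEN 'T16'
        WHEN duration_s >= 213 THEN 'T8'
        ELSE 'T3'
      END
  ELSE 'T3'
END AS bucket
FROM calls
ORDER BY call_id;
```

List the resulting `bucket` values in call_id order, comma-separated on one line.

call_id=9: disposition='no_answer' → outer ELSE → T3
call_id=10: disposition='wrong_num' → outer ELSE → T3
call_id=11: disposition='sale' → inner[duration_s >= 2596] → T11
call_id=12: disposition='callback' → outer ELSE → T3
call_id=13: disposition='no_answer' → outer ELSE → T3
call_id=14: disposition='callback' → outer ELSE → T3
call_id=15: disposition='refused' → outer ELSE → T3
call_id=16: disposition='sale' → inner[duration_s >= 213] → T8
call_id=17: disposition='sale' → inner[duration_s >= 213] → T8
call_id=18: disposition='callback' → outer ELSE → T3

T3, T3, T11, T3, T3, T3, T3, T8, T8, T3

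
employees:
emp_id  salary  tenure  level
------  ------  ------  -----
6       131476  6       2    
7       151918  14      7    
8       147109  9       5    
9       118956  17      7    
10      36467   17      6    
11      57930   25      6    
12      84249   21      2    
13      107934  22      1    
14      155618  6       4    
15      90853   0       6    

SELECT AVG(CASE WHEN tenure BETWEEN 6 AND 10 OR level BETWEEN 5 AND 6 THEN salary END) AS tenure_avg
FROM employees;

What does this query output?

103242.1666666667

emp_id=6: ✓ → 131476
emp_id=7: ✗
emp_id=8: ✓ → 147109
emp_id=9: ✗
emp_id=10: ✓ → 36467
emp_id=11: ✓ → 57930
emp_id=12: ✗
emp_id=13: ✗
emp_id=14: ✓ → 155618
emp_id=15: ✓ → 90853
tenure_avg = (131476 + 147109 + 36467 + 57930 + 155618 + 90853) / 6 = 103242.1666666667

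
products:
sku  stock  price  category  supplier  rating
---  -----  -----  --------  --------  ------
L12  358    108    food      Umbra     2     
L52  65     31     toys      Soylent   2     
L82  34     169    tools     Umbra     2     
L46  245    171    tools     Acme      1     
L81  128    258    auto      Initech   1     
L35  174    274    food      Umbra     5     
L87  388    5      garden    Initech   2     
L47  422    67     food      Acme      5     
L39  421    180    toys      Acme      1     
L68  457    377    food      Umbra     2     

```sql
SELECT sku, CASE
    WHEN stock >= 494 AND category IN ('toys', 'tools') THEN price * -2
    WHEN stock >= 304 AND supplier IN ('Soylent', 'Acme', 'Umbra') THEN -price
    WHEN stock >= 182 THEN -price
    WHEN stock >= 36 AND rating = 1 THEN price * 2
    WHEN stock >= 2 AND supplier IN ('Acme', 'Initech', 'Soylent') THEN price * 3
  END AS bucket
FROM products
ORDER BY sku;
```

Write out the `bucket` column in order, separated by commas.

-108, NULL, -180, -171, -67, 93, -377, 516, NULL, -5

sku=L12: stock >= 304 AND supplier IN ('Soylent', 'Acme', 'Umbra') → -108
sku=L35: (no match → NULL) → NULL
sku=L39: stock >= 304 AND supplier IN ('Soylent', 'Acme', 'Umbra') → -180
sku=L46: stock >= 182 → -171
sku=L47: stock >= 304 AND supplier IN ('Soylent', 'Acme', 'Umbra') → -67
sku=L52: stock >= 2 AND supplier IN ('Acme', 'Initech', 'Soylent') → 93
sku=L68: stock >= 304 AND supplier IN ('Soylent', 'Acme', 'Umbra') → -377
sku=L81: stock >= 36 AND rating = 1 → 516
sku=L82: (no match → NULL) → NULL
sku=L87: stock >= 182 → -5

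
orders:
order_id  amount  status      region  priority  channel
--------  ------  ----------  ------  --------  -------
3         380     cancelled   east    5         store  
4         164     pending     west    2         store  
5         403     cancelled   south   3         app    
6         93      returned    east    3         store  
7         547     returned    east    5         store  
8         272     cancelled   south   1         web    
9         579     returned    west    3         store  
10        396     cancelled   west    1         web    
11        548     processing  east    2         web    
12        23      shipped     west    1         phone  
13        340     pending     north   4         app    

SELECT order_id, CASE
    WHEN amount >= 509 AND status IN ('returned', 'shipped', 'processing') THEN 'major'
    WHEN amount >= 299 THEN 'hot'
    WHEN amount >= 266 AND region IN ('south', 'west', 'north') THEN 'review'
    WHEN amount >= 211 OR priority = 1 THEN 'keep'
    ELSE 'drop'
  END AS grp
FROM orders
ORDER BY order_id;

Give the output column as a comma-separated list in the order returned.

hot, drop, hot, drop, major, review, major, hot, major, keep, hot

order_id=3: amount >= 299 → hot
order_id=4: ELSE → drop
order_id=5: amount >= 299 → hot
order_id=6: ELSE → drop
order_id=7: amount >= 509 AND status IN ('returned', 'shipped', 'processing') → major
order_id=8: amount >= 266 AND region IN ('south', 'west', 'north') → review
order_id=9: amount >= 509 AND status IN ('returned', 'shipped', 'processing') → major
order_id=10: amount >= 299 → hot
order_id=11: amount >= 509 AND status IN ('returned', 'shipped', 'processing') → major
order_id=12: amount >= 211 OR priority = 1 → keep
order_id=13: amount >= 299 → hot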